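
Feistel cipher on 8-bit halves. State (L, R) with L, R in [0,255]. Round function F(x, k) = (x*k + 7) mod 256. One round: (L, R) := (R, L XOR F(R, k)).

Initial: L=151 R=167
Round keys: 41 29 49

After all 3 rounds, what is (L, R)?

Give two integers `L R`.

Answer: 147 123

Derivation:
Round 1 (k=41): L=167 R=81
Round 2 (k=29): L=81 R=147
Round 3 (k=49): L=147 R=123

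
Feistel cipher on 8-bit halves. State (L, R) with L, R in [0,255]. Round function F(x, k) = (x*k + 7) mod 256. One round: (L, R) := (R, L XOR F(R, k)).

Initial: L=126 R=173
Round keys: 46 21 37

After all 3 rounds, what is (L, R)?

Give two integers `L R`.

Answer: 139 125

Derivation:
Round 1 (k=46): L=173 R=99
Round 2 (k=21): L=99 R=139
Round 3 (k=37): L=139 R=125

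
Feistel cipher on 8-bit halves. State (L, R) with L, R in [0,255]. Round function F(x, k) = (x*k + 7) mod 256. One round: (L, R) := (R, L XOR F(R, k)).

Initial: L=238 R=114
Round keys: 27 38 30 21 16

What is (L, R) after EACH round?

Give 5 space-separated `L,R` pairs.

Answer: 114,227 227,203 203,50 50,234 234,149

Derivation:
Round 1 (k=27): L=114 R=227
Round 2 (k=38): L=227 R=203
Round 3 (k=30): L=203 R=50
Round 4 (k=21): L=50 R=234
Round 5 (k=16): L=234 R=149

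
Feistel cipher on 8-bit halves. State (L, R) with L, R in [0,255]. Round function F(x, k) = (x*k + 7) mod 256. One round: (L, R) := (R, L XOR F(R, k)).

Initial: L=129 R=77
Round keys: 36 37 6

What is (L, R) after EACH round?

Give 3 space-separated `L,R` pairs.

Answer: 77,90 90,68 68,197

Derivation:
Round 1 (k=36): L=77 R=90
Round 2 (k=37): L=90 R=68
Round 3 (k=6): L=68 R=197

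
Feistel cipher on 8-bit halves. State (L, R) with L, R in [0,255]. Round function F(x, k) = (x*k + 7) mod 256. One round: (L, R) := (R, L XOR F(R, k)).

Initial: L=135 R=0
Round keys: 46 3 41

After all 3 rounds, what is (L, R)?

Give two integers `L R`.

Answer: 135 38

Derivation:
Round 1 (k=46): L=0 R=128
Round 2 (k=3): L=128 R=135
Round 3 (k=41): L=135 R=38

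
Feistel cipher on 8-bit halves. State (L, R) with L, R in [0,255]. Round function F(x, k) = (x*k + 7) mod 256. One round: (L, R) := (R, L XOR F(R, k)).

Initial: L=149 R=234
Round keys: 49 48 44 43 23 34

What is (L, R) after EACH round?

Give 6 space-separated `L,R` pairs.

Answer: 234,68 68,45 45,135 135,153 153,65 65,48

Derivation:
Round 1 (k=49): L=234 R=68
Round 2 (k=48): L=68 R=45
Round 3 (k=44): L=45 R=135
Round 4 (k=43): L=135 R=153
Round 5 (k=23): L=153 R=65
Round 6 (k=34): L=65 R=48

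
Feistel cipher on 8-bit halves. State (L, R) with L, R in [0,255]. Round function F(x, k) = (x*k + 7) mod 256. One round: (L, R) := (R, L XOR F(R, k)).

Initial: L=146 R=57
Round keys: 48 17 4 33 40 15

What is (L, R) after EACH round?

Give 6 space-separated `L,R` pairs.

Answer: 57,37 37,69 69,62 62,64 64,57 57,30

Derivation:
Round 1 (k=48): L=57 R=37
Round 2 (k=17): L=37 R=69
Round 3 (k=4): L=69 R=62
Round 4 (k=33): L=62 R=64
Round 5 (k=40): L=64 R=57
Round 6 (k=15): L=57 R=30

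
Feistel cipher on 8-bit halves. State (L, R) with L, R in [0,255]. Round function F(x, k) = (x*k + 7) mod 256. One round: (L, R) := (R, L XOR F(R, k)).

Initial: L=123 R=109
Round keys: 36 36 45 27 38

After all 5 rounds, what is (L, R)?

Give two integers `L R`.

Answer: 16 110

Derivation:
Round 1 (k=36): L=109 R=32
Round 2 (k=36): L=32 R=234
Round 3 (k=45): L=234 R=9
Round 4 (k=27): L=9 R=16
Round 5 (k=38): L=16 R=110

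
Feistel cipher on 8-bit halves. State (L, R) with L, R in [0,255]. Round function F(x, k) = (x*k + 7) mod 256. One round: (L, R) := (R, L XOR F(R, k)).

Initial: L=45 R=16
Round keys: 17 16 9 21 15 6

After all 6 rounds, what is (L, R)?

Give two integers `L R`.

Answer: 31 53

Derivation:
Round 1 (k=17): L=16 R=58
Round 2 (k=16): L=58 R=183
Round 3 (k=9): L=183 R=76
Round 4 (k=21): L=76 R=244
Round 5 (k=15): L=244 R=31
Round 6 (k=6): L=31 R=53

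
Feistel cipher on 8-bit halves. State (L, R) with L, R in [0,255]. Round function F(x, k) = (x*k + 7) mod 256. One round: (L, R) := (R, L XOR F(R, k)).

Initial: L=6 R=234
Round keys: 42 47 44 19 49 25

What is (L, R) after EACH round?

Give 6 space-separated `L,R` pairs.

Round 1 (k=42): L=234 R=109
Round 2 (k=47): L=109 R=224
Round 3 (k=44): L=224 R=234
Round 4 (k=19): L=234 R=133
Round 5 (k=49): L=133 R=150
Round 6 (k=25): L=150 R=40

Answer: 234,109 109,224 224,234 234,133 133,150 150,40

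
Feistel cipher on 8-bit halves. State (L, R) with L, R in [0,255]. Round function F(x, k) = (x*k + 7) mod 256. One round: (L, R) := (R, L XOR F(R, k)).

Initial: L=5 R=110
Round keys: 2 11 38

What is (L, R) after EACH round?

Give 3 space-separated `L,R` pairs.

Answer: 110,230 230,135 135,247

Derivation:
Round 1 (k=2): L=110 R=230
Round 2 (k=11): L=230 R=135
Round 3 (k=38): L=135 R=247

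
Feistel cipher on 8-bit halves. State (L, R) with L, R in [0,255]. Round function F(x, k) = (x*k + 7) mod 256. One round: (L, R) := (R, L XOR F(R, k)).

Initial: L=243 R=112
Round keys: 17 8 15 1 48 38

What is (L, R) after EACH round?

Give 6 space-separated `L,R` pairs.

Round 1 (k=17): L=112 R=132
Round 2 (k=8): L=132 R=87
Round 3 (k=15): L=87 R=164
Round 4 (k=1): L=164 R=252
Round 5 (k=48): L=252 R=227
Round 6 (k=38): L=227 R=69

Answer: 112,132 132,87 87,164 164,252 252,227 227,69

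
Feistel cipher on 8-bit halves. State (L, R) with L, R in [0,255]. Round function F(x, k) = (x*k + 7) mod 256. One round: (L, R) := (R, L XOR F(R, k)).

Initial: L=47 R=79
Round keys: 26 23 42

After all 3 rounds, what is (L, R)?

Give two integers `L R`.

Answer: 90 233

Derivation:
Round 1 (k=26): L=79 R=34
Round 2 (k=23): L=34 R=90
Round 3 (k=42): L=90 R=233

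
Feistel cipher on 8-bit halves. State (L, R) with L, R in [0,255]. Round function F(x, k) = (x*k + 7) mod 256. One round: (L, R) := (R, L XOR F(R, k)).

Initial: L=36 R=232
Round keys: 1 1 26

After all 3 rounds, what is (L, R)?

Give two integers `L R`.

Answer: 58 32

Derivation:
Round 1 (k=1): L=232 R=203
Round 2 (k=1): L=203 R=58
Round 3 (k=26): L=58 R=32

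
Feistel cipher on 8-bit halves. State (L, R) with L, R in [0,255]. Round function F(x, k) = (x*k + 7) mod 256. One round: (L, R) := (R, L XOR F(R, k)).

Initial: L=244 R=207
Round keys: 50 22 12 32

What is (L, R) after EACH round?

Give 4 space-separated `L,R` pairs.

Answer: 207,129 129,210 210,94 94,21

Derivation:
Round 1 (k=50): L=207 R=129
Round 2 (k=22): L=129 R=210
Round 3 (k=12): L=210 R=94
Round 4 (k=32): L=94 R=21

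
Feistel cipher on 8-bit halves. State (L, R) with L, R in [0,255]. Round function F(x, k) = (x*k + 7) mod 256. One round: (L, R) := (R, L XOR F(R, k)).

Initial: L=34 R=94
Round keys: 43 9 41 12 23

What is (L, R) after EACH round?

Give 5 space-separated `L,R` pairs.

Answer: 94,243 243,204 204,64 64,203 203,4

Derivation:
Round 1 (k=43): L=94 R=243
Round 2 (k=9): L=243 R=204
Round 3 (k=41): L=204 R=64
Round 4 (k=12): L=64 R=203
Round 5 (k=23): L=203 R=4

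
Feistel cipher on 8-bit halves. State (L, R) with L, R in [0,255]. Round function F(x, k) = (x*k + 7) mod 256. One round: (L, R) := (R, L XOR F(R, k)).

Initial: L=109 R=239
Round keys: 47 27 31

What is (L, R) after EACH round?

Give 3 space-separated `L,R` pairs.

Answer: 239,133 133,225 225,195

Derivation:
Round 1 (k=47): L=239 R=133
Round 2 (k=27): L=133 R=225
Round 3 (k=31): L=225 R=195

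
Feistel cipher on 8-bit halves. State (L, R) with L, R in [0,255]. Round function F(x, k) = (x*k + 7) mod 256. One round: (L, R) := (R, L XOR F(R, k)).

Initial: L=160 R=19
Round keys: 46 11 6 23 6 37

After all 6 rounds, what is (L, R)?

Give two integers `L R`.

Round 1 (k=46): L=19 R=209
Round 2 (k=11): L=209 R=17
Round 3 (k=6): L=17 R=188
Round 4 (k=23): L=188 R=250
Round 5 (k=6): L=250 R=95
Round 6 (k=37): L=95 R=56

Answer: 95 56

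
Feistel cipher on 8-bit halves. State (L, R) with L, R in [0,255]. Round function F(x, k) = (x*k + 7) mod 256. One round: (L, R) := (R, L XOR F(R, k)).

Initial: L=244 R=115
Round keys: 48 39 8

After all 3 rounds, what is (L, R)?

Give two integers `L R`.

Answer: 111 28

Derivation:
Round 1 (k=48): L=115 R=99
Round 2 (k=39): L=99 R=111
Round 3 (k=8): L=111 R=28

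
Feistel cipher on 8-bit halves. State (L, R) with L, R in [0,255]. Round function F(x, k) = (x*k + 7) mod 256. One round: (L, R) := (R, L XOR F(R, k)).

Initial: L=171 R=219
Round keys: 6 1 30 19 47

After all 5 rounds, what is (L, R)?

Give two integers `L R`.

Answer: 40 126

Derivation:
Round 1 (k=6): L=219 R=130
Round 2 (k=1): L=130 R=82
Round 3 (k=30): L=82 R=33
Round 4 (k=19): L=33 R=40
Round 5 (k=47): L=40 R=126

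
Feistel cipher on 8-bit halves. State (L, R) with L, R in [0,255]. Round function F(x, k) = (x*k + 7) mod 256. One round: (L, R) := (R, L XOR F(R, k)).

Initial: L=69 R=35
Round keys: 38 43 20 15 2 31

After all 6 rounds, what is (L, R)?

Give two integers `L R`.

Round 1 (k=38): L=35 R=124
Round 2 (k=43): L=124 R=248
Round 3 (k=20): L=248 R=27
Round 4 (k=15): L=27 R=100
Round 5 (k=2): L=100 R=212
Round 6 (k=31): L=212 R=215

Answer: 212 215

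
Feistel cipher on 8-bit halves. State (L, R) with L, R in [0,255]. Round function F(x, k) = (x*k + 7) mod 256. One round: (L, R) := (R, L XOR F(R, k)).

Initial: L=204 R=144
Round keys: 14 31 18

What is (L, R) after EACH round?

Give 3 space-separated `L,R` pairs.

Answer: 144,43 43,172 172,52

Derivation:
Round 1 (k=14): L=144 R=43
Round 2 (k=31): L=43 R=172
Round 3 (k=18): L=172 R=52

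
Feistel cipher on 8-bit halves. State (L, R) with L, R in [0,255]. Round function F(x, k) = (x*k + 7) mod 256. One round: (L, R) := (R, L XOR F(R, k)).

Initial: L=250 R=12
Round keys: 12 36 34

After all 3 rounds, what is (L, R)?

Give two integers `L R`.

Round 1 (k=12): L=12 R=109
Round 2 (k=36): L=109 R=87
Round 3 (k=34): L=87 R=248

Answer: 87 248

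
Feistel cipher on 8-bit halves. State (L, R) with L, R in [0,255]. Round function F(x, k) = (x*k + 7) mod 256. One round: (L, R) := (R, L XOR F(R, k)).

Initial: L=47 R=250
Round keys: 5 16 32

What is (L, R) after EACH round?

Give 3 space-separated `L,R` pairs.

Round 1 (k=5): L=250 R=198
Round 2 (k=16): L=198 R=157
Round 3 (k=32): L=157 R=97

Answer: 250,198 198,157 157,97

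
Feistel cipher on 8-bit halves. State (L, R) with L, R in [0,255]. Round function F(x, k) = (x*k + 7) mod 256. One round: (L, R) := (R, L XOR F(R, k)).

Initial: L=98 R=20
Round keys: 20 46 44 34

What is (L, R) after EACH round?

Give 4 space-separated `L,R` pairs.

Answer: 20,245 245,25 25,166 166,10

Derivation:
Round 1 (k=20): L=20 R=245
Round 2 (k=46): L=245 R=25
Round 3 (k=44): L=25 R=166
Round 4 (k=34): L=166 R=10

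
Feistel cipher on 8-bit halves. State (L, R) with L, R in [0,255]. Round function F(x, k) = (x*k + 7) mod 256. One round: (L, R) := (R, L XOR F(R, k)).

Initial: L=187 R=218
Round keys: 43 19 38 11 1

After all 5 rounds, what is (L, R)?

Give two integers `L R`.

Round 1 (k=43): L=218 R=30
Round 2 (k=19): L=30 R=155
Round 3 (k=38): L=155 R=23
Round 4 (k=11): L=23 R=159
Round 5 (k=1): L=159 R=177

Answer: 159 177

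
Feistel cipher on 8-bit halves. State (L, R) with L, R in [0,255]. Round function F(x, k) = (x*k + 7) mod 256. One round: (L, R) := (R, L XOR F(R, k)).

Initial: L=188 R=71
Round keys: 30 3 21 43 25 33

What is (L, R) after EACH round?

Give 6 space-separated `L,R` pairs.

Answer: 71,229 229,241 241,41 41,27 27,131 131,241

Derivation:
Round 1 (k=30): L=71 R=229
Round 2 (k=3): L=229 R=241
Round 3 (k=21): L=241 R=41
Round 4 (k=43): L=41 R=27
Round 5 (k=25): L=27 R=131
Round 6 (k=33): L=131 R=241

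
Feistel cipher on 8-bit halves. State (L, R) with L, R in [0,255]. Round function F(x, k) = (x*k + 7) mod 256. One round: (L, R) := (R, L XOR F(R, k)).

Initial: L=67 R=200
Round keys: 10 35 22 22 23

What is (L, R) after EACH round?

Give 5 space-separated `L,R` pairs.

Round 1 (k=10): L=200 R=148
Round 2 (k=35): L=148 R=139
Round 3 (k=22): L=139 R=109
Round 4 (k=22): L=109 R=238
Round 5 (k=23): L=238 R=4

Answer: 200,148 148,139 139,109 109,238 238,4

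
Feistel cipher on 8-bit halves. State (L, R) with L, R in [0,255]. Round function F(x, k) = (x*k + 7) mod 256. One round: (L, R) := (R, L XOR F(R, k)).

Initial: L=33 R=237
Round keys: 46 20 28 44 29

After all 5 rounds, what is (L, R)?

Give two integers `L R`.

Answer: 81 87

Derivation:
Round 1 (k=46): L=237 R=188
Round 2 (k=20): L=188 R=90
Round 3 (k=28): L=90 R=99
Round 4 (k=44): L=99 R=81
Round 5 (k=29): L=81 R=87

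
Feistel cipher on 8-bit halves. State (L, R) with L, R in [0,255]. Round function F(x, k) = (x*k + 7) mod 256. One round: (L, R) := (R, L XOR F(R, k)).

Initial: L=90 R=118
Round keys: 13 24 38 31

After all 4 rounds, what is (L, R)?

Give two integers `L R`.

Answer: 226 252

Derivation:
Round 1 (k=13): L=118 R=95
Round 2 (k=24): L=95 R=153
Round 3 (k=38): L=153 R=226
Round 4 (k=31): L=226 R=252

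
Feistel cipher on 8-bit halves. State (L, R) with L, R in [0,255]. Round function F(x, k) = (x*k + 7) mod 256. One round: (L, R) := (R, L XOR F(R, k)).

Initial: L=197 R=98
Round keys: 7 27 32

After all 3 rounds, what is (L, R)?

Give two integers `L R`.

Round 1 (k=7): L=98 R=112
Round 2 (k=27): L=112 R=181
Round 3 (k=32): L=181 R=215

Answer: 181 215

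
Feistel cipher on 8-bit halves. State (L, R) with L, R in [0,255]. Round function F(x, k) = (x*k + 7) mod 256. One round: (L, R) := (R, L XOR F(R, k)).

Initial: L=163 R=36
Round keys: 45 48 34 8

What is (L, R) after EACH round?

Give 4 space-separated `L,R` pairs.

Answer: 36,248 248,163 163,85 85,12

Derivation:
Round 1 (k=45): L=36 R=248
Round 2 (k=48): L=248 R=163
Round 3 (k=34): L=163 R=85
Round 4 (k=8): L=85 R=12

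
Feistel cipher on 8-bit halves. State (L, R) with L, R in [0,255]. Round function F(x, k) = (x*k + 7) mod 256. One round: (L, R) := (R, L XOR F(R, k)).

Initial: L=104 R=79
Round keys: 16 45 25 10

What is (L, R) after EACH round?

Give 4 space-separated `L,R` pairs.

Answer: 79,159 159,181 181,43 43,0

Derivation:
Round 1 (k=16): L=79 R=159
Round 2 (k=45): L=159 R=181
Round 3 (k=25): L=181 R=43
Round 4 (k=10): L=43 R=0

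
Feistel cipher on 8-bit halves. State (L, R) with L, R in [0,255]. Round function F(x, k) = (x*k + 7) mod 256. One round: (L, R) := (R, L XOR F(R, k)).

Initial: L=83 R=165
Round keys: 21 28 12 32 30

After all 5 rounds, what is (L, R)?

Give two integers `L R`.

Round 1 (k=21): L=165 R=195
Round 2 (k=28): L=195 R=254
Round 3 (k=12): L=254 R=44
Round 4 (k=32): L=44 R=121
Round 5 (k=30): L=121 R=25

Answer: 121 25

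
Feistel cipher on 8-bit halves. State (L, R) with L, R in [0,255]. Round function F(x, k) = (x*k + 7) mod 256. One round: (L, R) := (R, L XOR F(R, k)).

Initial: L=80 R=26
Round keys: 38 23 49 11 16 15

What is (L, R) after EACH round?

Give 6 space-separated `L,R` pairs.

Answer: 26,179 179,6 6,158 158,215 215,233 233,121

Derivation:
Round 1 (k=38): L=26 R=179
Round 2 (k=23): L=179 R=6
Round 3 (k=49): L=6 R=158
Round 4 (k=11): L=158 R=215
Round 5 (k=16): L=215 R=233
Round 6 (k=15): L=233 R=121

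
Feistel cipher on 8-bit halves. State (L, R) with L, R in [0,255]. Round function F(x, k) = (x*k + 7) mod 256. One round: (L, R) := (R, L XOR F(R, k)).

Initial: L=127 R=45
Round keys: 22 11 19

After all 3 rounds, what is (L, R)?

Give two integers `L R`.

Round 1 (k=22): L=45 R=154
Round 2 (k=11): L=154 R=136
Round 3 (k=19): L=136 R=133

Answer: 136 133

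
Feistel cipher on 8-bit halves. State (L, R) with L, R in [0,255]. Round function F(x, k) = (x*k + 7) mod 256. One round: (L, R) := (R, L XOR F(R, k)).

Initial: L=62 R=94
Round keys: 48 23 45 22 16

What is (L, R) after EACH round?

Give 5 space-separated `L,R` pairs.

Round 1 (k=48): L=94 R=153
Round 2 (k=23): L=153 R=152
Round 3 (k=45): L=152 R=38
Round 4 (k=22): L=38 R=211
Round 5 (k=16): L=211 R=17

Answer: 94,153 153,152 152,38 38,211 211,17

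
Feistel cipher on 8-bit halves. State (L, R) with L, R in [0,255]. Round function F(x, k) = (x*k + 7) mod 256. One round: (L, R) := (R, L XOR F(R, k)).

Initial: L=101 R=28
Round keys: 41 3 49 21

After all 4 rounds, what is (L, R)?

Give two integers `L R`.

Answer: 122 172

Derivation:
Round 1 (k=41): L=28 R=230
Round 2 (k=3): L=230 R=165
Round 3 (k=49): L=165 R=122
Round 4 (k=21): L=122 R=172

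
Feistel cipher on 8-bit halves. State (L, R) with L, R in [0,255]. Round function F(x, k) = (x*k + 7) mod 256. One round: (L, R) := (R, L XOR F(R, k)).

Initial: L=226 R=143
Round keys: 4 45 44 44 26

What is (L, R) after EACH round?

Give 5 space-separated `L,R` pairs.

Round 1 (k=4): L=143 R=161
Round 2 (k=45): L=161 R=219
Round 3 (k=44): L=219 R=10
Round 4 (k=44): L=10 R=100
Round 5 (k=26): L=100 R=37

Answer: 143,161 161,219 219,10 10,100 100,37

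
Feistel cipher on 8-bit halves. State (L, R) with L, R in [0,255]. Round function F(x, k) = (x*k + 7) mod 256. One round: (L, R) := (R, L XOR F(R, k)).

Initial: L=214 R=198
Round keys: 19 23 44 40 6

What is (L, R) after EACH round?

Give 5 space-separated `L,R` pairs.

Round 1 (k=19): L=198 R=111
Round 2 (k=23): L=111 R=198
Round 3 (k=44): L=198 R=96
Round 4 (k=40): L=96 R=193
Round 5 (k=6): L=193 R=237

Answer: 198,111 111,198 198,96 96,193 193,237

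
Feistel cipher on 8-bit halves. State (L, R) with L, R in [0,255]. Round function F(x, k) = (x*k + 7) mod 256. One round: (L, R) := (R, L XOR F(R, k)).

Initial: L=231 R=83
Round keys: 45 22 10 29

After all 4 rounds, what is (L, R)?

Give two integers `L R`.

Round 1 (k=45): L=83 R=121
Round 2 (k=22): L=121 R=62
Round 3 (k=10): L=62 R=10
Round 4 (k=29): L=10 R=23

Answer: 10 23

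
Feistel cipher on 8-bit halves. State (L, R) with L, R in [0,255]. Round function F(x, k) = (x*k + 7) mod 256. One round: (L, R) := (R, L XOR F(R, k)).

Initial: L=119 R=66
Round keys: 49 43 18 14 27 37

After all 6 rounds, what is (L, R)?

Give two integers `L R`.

Answer: 30 127

Derivation:
Round 1 (k=49): L=66 R=222
Round 2 (k=43): L=222 R=19
Round 3 (k=18): L=19 R=131
Round 4 (k=14): L=131 R=34
Round 5 (k=27): L=34 R=30
Round 6 (k=37): L=30 R=127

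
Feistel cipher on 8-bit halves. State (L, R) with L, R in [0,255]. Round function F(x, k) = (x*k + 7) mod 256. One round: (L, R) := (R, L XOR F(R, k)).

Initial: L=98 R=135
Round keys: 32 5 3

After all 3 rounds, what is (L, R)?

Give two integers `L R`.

Answer: 39 249

Derivation:
Round 1 (k=32): L=135 R=133
Round 2 (k=5): L=133 R=39
Round 3 (k=3): L=39 R=249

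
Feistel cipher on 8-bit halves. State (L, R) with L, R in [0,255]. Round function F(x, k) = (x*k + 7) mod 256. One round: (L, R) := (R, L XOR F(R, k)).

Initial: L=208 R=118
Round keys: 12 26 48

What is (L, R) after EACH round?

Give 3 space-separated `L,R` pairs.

Answer: 118,95 95,219 219,72

Derivation:
Round 1 (k=12): L=118 R=95
Round 2 (k=26): L=95 R=219
Round 3 (k=48): L=219 R=72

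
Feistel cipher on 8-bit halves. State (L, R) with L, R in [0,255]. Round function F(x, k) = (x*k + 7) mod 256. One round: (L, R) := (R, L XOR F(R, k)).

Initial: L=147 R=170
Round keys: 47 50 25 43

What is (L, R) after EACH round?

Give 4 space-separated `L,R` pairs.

Round 1 (k=47): L=170 R=174
Round 2 (k=50): L=174 R=169
Round 3 (k=25): L=169 R=38
Round 4 (k=43): L=38 R=192

Answer: 170,174 174,169 169,38 38,192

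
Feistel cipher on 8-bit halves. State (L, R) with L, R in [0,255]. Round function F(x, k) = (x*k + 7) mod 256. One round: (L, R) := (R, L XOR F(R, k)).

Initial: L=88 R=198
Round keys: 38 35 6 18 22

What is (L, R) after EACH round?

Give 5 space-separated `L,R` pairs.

Answer: 198,51 51,198 198,152 152,113 113,37

Derivation:
Round 1 (k=38): L=198 R=51
Round 2 (k=35): L=51 R=198
Round 3 (k=6): L=198 R=152
Round 4 (k=18): L=152 R=113
Round 5 (k=22): L=113 R=37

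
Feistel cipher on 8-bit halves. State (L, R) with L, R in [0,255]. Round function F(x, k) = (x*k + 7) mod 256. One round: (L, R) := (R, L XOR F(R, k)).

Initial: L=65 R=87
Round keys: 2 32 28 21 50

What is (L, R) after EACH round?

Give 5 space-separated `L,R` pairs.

Round 1 (k=2): L=87 R=244
Round 2 (k=32): L=244 R=208
Round 3 (k=28): L=208 R=51
Round 4 (k=21): L=51 R=230
Round 5 (k=50): L=230 R=192

Answer: 87,244 244,208 208,51 51,230 230,192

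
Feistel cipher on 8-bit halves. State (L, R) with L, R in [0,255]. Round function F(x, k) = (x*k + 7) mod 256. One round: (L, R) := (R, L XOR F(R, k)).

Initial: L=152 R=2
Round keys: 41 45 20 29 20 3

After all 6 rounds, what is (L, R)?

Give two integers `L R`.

Round 1 (k=41): L=2 R=193
Round 2 (k=45): L=193 R=246
Round 3 (k=20): L=246 R=254
Round 4 (k=29): L=254 R=59
Round 5 (k=20): L=59 R=93
Round 6 (k=3): L=93 R=37

Answer: 93 37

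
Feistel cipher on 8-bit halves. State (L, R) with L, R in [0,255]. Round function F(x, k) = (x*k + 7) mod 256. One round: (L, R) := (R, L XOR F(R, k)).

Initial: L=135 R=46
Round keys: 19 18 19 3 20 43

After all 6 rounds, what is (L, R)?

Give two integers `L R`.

Round 1 (k=19): L=46 R=246
Round 2 (k=18): L=246 R=125
Round 3 (k=19): L=125 R=184
Round 4 (k=3): L=184 R=82
Round 5 (k=20): L=82 R=215
Round 6 (k=43): L=215 R=118

Answer: 215 118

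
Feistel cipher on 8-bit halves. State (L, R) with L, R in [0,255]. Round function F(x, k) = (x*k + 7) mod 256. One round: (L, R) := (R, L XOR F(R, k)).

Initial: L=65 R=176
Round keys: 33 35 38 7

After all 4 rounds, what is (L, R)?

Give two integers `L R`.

Answer: 75 13

Derivation:
Round 1 (k=33): L=176 R=246
Round 2 (k=35): L=246 R=25
Round 3 (k=38): L=25 R=75
Round 4 (k=7): L=75 R=13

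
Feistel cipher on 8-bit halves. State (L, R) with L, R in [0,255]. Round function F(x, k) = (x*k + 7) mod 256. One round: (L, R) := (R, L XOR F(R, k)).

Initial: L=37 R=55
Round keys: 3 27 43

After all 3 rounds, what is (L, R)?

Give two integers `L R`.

Answer: 77 127

Derivation:
Round 1 (k=3): L=55 R=137
Round 2 (k=27): L=137 R=77
Round 3 (k=43): L=77 R=127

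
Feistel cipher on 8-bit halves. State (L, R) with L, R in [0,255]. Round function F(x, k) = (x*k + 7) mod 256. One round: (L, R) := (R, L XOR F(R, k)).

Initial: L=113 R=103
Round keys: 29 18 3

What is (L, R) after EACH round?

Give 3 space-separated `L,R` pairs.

Round 1 (k=29): L=103 R=195
Round 2 (k=18): L=195 R=218
Round 3 (k=3): L=218 R=86

Answer: 103,195 195,218 218,86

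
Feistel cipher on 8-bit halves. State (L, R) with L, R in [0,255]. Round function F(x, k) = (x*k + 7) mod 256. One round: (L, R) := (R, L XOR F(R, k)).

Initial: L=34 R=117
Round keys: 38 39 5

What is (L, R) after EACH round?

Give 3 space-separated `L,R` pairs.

Round 1 (k=38): L=117 R=71
Round 2 (k=39): L=71 R=173
Round 3 (k=5): L=173 R=47

Answer: 117,71 71,173 173,47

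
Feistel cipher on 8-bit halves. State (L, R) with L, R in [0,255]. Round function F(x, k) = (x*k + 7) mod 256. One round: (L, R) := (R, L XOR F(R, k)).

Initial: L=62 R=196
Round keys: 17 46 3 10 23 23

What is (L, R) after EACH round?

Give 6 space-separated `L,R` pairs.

Round 1 (k=17): L=196 R=53
Round 2 (k=46): L=53 R=73
Round 3 (k=3): L=73 R=215
Round 4 (k=10): L=215 R=36
Round 5 (k=23): L=36 R=148
Round 6 (k=23): L=148 R=119

Answer: 196,53 53,73 73,215 215,36 36,148 148,119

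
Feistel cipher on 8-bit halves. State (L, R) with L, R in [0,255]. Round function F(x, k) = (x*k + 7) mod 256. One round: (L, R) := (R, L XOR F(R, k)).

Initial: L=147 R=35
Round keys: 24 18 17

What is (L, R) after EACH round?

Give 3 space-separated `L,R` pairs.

Answer: 35,220 220,92 92,255

Derivation:
Round 1 (k=24): L=35 R=220
Round 2 (k=18): L=220 R=92
Round 3 (k=17): L=92 R=255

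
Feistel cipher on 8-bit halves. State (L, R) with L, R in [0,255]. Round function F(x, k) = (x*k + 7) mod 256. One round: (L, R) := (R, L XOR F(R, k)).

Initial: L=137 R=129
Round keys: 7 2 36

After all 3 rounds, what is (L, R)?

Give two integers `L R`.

Round 1 (k=7): L=129 R=7
Round 2 (k=2): L=7 R=148
Round 3 (k=36): L=148 R=208

Answer: 148 208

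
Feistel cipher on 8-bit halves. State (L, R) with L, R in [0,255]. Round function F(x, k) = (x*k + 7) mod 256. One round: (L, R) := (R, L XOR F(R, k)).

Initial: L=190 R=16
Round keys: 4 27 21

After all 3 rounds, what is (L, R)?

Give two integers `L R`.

Answer: 90 144

Derivation:
Round 1 (k=4): L=16 R=249
Round 2 (k=27): L=249 R=90
Round 3 (k=21): L=90 R=144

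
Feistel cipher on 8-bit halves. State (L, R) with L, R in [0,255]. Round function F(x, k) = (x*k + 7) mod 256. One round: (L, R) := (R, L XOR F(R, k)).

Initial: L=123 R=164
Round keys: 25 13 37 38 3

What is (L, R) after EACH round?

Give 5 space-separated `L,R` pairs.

Answer: 164,112 112,19 19,182 182,24 24,249

Derivation:
Round 1 (k=25): L=164 R=112
Round 2 (k=13): L=112 R=19
Round 3 (k=37): L=19 R=182
Round 4 (k=38): L=182 R=24
Round 5 (k=3): L=24 R=249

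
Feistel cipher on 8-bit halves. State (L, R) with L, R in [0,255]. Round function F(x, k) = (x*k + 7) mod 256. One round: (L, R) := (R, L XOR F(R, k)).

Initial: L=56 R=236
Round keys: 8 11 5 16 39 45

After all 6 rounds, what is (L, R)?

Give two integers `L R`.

Round 1 (k=8): L=236 R=95
Round 2 (k=11): L=95 R=240
Round 3 (k=5): L=240 R=232
Round 4 (k=16): L=232 R=119
Round 5 (k=39): L=119 R=192
Round 6 (k=45): L=192 R=176

Answer: 192 176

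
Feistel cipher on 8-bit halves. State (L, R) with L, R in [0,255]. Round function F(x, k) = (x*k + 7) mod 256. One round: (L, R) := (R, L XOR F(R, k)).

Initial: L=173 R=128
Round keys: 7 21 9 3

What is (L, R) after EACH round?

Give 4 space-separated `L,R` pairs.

Answer: 128,42 42,249 249,226 226,84

Derivation:
Round 1 (k=7): L=128 R=42
Round 2 (k=21): L=42 R=249
Round 3 (k=9): L=249 R=226
Round 4 (k=3): L=226 R=84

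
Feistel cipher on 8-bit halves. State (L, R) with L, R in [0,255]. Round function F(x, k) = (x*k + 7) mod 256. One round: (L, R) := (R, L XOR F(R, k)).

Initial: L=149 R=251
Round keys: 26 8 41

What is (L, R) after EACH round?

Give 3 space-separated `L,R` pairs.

Answer: 251,16 16,124 124,243

Derivation:
Round 1 (k=26): L=251 R=16
Round 2 (k=8): L=16 R=124
Round 3 (k=41): L=124 R=243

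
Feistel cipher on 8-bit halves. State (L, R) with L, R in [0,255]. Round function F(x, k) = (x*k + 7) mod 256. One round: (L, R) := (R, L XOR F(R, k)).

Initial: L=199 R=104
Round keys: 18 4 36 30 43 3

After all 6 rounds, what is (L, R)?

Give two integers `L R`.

Round 1 (k=18): L=104 R=144
Round 2 (k=4): L=144 R=47
Round 3 (k=36): L=47 R=51
Round 4 (k=30): L=51 R=46
Round 5 (k=43): L=46 R=242
Round 6 (k=3): L=242 R=243

Answer: 242 243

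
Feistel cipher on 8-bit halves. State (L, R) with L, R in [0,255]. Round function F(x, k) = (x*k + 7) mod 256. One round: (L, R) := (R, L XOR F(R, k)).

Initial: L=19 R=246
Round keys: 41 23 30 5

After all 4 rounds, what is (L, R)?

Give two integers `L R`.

Round 1 (k=41): L=246 R=126
Round 2 (k=23): L=126 R=175
Round 3 (k=30): L=175 R=247
Round 4 (k=5): L=247 R=117

Answer: 247 117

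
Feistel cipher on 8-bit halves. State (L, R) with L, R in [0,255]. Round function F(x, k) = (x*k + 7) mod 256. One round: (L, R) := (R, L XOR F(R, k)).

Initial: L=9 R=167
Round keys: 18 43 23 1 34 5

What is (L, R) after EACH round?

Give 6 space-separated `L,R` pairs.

Round 1 (k=18): L=167 R=204
Round 2 (k=43): L=204 R=236
Round 3 (k=23): L=236 R=247
Round 4 (k=1): L=247 R=18
Round 5 (k=34): L=18 R=156
Round 6 (k=5): L=156 R=1

Answer: 167,204 204,236 236,247 247,18 18,156 156,1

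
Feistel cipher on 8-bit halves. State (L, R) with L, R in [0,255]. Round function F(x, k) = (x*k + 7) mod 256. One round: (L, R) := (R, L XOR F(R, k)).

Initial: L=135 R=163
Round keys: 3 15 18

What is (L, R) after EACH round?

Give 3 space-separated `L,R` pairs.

Answer: 163,119 119,163 163,10

Derivation:
Round 1 (k=3): L=163 R=119
Round 2 (k=15): L=119 R=163
Round 3 (k=18): L=163 R=10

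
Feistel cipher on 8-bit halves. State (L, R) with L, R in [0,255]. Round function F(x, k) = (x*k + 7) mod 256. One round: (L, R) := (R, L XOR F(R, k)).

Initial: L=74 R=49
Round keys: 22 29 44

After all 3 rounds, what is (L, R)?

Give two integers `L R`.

Answer: 179 188

Derivation:
Round 1 (k=22): L=49 R=119
Round 2 (k=29): L=119 R=179
Round 3 (k=44): L=179 R=188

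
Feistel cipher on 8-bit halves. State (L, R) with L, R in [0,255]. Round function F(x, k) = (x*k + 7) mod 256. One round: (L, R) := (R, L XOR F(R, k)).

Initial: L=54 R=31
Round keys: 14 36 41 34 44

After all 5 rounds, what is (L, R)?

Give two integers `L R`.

Answer: 227 39

Derivation:
Round 1 (k=14): L=31 R=143
Round 2 (k=36): L=143 R=60
Round 3 (k=41): L=60 R=44
Round 4 (k=34): L=44 R=227
Round 5 (k=44): L=227 R=39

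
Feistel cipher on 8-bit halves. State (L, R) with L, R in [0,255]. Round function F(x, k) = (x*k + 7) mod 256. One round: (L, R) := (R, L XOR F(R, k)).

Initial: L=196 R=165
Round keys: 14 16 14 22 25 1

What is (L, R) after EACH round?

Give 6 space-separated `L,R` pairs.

Round 1 (k=14): L=165 R=201
Round 2 (k=16): L=201 R=50
Round 3 (k=14): L=50 R=10
Round 4 (k=22): L=10 R=209
Round 5 (k=25): L=209 R=122
Round 6 (k=1): L=122 R=80

Answer: 165,201 201,50 50,10 10,209 209,122 122,80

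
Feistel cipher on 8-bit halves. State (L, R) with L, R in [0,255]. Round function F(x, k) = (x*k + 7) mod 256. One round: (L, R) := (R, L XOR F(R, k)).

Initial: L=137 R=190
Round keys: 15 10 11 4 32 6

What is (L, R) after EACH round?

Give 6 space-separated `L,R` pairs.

Answer: 190,160 160,249 249,26 26,150 150,221 221,163

Derivation:
Round 1 (k=15): L=190 R=160
Round 2 (k=10): L=160 R=249
Round 3 (k=11): L=249 R=26
Round 4 (k=4): L=26 R=150
Round 5 (k=32): L=150 R=221
Round 6 (k=6): L=221 R=163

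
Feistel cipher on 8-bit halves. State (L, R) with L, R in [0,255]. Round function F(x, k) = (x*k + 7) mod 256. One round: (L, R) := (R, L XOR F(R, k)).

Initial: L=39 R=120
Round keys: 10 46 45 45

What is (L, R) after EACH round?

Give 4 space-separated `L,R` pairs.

Answer: 120,144 144,159 159,106 106,54

Derivation:
Round 1 (k=10): L=120 R=144
Round 2 (k=46): L=144 R=159
Round 3 (k=45): L=159 R=106
Round 4 (k=45): L=106 R=54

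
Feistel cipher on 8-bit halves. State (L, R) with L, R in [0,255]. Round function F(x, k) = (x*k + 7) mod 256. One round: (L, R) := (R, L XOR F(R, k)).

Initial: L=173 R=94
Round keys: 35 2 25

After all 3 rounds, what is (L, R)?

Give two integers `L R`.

Round 1 (k=35): L=94 R=76
Round 2 (k=2): L=76 R=193
Round 3 (k=25): L=193 R=172

Answer: 193 172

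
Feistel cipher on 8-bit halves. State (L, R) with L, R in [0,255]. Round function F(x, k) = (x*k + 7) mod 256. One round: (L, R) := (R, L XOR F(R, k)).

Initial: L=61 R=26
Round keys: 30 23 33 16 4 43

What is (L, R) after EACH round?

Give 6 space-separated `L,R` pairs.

Round 1 (k=30): L=26 R=46
Round 2 (k=23): L=46 R=51
Round 3 (k=33): L=51 R=180
Round 4 (k=16): L=180 R=116
Round 5 (k=4): L=116 R=99
Round 6 (k=43): L=99 R=220

Answer: 26,46 46,51 51,180 180,116 116,99 99,220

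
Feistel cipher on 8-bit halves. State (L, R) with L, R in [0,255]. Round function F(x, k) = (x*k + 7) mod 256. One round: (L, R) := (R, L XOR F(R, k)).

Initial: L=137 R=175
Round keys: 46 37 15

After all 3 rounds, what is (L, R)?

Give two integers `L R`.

Round 1 (k=46): L=175 R=240
Round 2 (k=37): L=240 R=24
Round 3 (k=15): L=24 R=159

Answer: 24 159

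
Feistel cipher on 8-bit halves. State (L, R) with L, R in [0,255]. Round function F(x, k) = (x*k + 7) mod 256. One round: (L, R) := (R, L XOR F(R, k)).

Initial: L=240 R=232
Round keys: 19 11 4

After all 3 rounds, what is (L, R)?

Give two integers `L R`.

Answer: 4 216

Derivation:
Round 1 (k=19): L=232 R=207
Round 2 (k=11): L=207 R=4
Round 3 (k=4): L=4 R=216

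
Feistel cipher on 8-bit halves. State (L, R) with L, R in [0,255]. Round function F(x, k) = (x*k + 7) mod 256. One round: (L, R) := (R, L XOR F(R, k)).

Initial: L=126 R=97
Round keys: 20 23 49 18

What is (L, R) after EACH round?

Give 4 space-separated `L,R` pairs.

Round 1 (k=20): L=97 R=229
Round 2 (k=23): L=229 R=251
Round 3 (k=49): L=251 R=247
Round 4 (k=18): L=247 R=158

Answer: 97,229 229,251 251,247 247,158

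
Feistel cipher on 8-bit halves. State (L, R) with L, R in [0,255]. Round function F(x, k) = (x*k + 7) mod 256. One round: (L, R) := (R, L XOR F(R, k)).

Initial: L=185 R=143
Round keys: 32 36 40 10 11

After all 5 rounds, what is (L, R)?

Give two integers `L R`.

Round 1 (k=32): L=143 R=94
Round 2 (k=36): L=94 R=176
Round 3 (k=40): L=176 R=217
Round 4 (k=10): L=217 R=49
Round 5 (k=11): L=49 R=251

Answer: 49 251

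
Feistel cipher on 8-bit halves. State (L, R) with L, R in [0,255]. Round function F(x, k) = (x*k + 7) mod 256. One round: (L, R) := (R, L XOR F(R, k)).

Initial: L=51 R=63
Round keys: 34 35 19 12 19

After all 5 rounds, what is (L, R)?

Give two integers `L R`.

Answer: 141 97

Derivation:
Round 1 (k=34): L=63 R=86
Round 2 (k=35): L=86 R=246
Round 3 (k=19): L=246 R=31
Round 4 (k=12): L=31 R=141
Round 5 (k=19): L=141 R=97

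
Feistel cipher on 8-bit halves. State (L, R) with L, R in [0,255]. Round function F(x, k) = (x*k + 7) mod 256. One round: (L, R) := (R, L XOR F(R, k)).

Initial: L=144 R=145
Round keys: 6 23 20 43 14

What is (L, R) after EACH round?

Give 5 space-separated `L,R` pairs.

Answer: 145,253 253,83 83,126 126,98 98,29

Derivation:
Round 1 (k=6): L=145 R=253
Round 2 (k=23): L=253 R=83
Round 3 (k=20): L=83 R=126
Round 4 (k=43): L=126 R=98
Round 5 (k=14): L=98 R=29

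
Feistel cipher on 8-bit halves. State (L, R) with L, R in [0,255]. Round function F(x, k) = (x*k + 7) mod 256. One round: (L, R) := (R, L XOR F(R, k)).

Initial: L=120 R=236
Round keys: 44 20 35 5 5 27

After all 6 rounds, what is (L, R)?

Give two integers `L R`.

Round 1 (k=44): L=236 R=239
Round 2 (k=20): L=239 R=95
Round 3 (k=35): L=95 R=235
Round 4 (k=5): L=235 R=193
Round 5 (k=5): L=193 R=39
Round 6 (k=27): L=39 R=229

Answer: 39 229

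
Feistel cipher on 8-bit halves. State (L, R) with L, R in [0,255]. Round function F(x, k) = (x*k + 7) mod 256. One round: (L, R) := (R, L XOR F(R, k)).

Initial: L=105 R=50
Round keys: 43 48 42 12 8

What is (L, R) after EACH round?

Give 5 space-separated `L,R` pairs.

Answer: 50,4 4,245 245,61 61,22 22,138

Derivation:
Round 1 (k=43): L=50 R=4
Round 2 (k=48): L=4 R=245
Round 3 (k=42): L=245 R=61
Round 4 (k=12): L=61 R=22
Round 5 (k=8): L=22 R=138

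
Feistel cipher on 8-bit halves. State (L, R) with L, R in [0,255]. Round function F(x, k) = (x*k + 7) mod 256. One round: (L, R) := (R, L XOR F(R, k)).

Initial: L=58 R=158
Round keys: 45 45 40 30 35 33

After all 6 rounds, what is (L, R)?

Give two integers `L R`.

Answer: 152 148

Derivation:
Round 1 (k=45): L=158 R=247
Round 2 (k=45): L=247 R=236
Round 3 (k=40): L=236 R=16
Round 4 (k=30): L=16 R=11
Round 5 (k=35): L=11 R=152
Round 6 (k=33): L=152 R=148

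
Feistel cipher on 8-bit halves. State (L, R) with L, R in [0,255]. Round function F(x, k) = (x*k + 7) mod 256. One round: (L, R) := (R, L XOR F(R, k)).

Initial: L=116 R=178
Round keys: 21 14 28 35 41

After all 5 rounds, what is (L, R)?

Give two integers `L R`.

Answer: 30 107

Derivation:
Round 1 (k=21): L=178 R=213
Round 2 (k=14): L=213 R=31
Round 3 (k=28): L=31 R=190
Round 4 (k=35): L=190 R=30
Round 5 (k=41): L=30 R=107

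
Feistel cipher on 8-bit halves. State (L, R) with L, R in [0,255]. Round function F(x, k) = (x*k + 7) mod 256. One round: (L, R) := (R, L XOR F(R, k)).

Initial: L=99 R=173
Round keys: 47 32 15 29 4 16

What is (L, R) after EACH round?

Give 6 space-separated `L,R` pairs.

Round 1 (k=47): L=173 R=169
Round 2 (k=32): L=169 R=138
Round 3 (k=15): L=138 R=180
Round 4 (k=29): L=180 R=225
Round 5 (k=4): L=225 R=63
Round 6 (k=16): L=63 R=22

Answer: 173,169 169,138 138,180 180,225 225,63 63,22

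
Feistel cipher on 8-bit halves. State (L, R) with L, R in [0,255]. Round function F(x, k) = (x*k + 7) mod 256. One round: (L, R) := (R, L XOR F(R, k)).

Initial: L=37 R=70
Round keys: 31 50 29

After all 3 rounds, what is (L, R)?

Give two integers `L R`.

Round 1 (k=31): L=70 R=164
Round 2 (k=50): L=164 R=73
Round 3 (k=29): L=73 R=232

Answer: 73 232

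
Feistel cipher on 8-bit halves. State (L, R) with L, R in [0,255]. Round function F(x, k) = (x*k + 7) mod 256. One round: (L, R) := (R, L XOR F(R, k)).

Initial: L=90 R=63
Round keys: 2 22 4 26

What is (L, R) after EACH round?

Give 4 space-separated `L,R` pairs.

Answer: 63,223 223,14 14,224 224,201

Derivation:
Round 1 (k=2): L=63 R=223
Round 2 (k=22): L=223 R=14
Round 3 (k=4): L=14 R=224
Round 4 (k=26): L=224 R=201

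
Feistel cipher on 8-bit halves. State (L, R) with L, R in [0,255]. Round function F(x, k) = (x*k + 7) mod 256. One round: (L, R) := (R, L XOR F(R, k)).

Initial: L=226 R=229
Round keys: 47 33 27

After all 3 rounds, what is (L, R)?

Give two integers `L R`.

Answer: 18 29

Derivation:
Round 1 (k=47): L=229 R=240
Round 2 (k=33): L=240 R=18
Round 3 (k=27): L=18 R=29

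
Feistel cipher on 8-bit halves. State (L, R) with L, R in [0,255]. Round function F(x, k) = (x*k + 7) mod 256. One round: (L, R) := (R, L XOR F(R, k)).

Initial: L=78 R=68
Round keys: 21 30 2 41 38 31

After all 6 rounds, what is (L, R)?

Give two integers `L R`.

Round 1 (k=21): L=68 R=213
Round 2 (k=30): L=213 R=185
Round 3 (k=2): L=185 R=172
Round 4 (k=41): L=172 R=42
Round 5 (k=38): L=42 R=239
Round 6 (k=31): L=239 R=210

Answer: 239 210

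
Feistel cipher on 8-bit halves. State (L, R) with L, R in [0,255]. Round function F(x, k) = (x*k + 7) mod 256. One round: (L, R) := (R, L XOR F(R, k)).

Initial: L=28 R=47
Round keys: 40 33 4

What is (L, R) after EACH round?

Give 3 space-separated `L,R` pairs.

Round 1 (k=40): L=47 R=67
Round 2 (k=33): L=67 R=133
Round 3 (k=4): L=133 R=88

Answer: 47,67 67,133 133,88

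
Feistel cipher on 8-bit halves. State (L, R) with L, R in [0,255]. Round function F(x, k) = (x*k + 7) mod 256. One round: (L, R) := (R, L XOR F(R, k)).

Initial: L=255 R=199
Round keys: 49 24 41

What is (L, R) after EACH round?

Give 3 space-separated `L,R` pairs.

Round 1 (k=49): L=199 R=225
Round 2 (k=24): L=225 R=216
Round 3 (k=41): L=216 R=126

Answer: 199,225 225,216 216,126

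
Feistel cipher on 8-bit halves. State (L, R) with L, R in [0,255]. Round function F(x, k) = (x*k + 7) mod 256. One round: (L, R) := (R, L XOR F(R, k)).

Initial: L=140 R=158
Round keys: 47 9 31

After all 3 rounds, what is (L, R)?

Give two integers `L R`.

Round 1 (k=47): L=158 R=133
Round 2 (k=9): L=133 R=42
Round 3 (k=31): L=42 R=152

Answer: 42 152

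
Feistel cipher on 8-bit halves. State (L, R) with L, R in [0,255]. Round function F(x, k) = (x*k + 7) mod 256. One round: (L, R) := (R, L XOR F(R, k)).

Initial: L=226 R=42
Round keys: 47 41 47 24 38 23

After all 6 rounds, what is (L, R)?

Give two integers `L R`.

Answer: 117 185

Derivation:
Round 1 (k=47): L=42 R=95
Round 2 (k=41): L=95 R=20
Round 3 (k=47): L=20 R=236
Round 4 (k=24): L=236 R=51
Round 5 (k=38): L=51 R=117
Round 6 (k=23): L=117 R=185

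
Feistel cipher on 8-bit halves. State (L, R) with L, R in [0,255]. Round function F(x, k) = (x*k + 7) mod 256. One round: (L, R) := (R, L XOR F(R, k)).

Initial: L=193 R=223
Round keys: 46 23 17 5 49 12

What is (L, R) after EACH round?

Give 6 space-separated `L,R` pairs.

Answer: 223,216 216,176 176,111 111,130 130,134 134,205

Derivation:
Round 1 (k=46): L=223 R=216
Round 2 (k=23): L=216 R=176
Round 3 (k=17): L=176 R=111
Round 4 (k=5): L=111 R=130
Round 5 (k=49): L=130 R=134
Round 6 (k=12): L=134 R=205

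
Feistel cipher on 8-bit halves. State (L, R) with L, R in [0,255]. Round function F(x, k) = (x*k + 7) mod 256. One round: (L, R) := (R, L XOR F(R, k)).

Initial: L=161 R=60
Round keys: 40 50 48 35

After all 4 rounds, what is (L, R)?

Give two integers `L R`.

Round 1 (k=40): L=60 R=198
Round 2 (k=50): L=198 R=143
Round 3 (k=48): L=143 R=17
Round 4 (k=35): L=17 R=213

Answer: 17 213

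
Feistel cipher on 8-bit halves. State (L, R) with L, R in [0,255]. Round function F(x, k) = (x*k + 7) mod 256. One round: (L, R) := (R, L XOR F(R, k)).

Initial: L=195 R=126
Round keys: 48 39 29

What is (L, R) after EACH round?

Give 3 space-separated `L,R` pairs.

Answer: 126,100 100,61 61,148

Derivation:
Round 1 (k=48): L=126 R=100
Round 2 (k=39): L=100 R=61
Round 3 (k=29): L=61 R=148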